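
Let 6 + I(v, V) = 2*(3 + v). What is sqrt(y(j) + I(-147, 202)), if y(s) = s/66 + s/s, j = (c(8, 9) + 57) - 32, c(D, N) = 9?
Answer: 2*I*sqrt(79629)/33 ≈ 17.102*I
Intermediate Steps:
I(v, V) = 2*v (I(v, V) = -6 + 2*(3 + v) = -6 + (6 + 2*v) = 2*v)
j = 34 (j = (9 + 57) - 32 = 66 - 32 = 34)
y(s) = 1 + s/66 (y(s) = s*(1/66) + 1 = s/66 + 1 = 1 + s/66)
sqrt(y(j) + I(-147, 202)) = sqrt((1 + (1/66)*34) + 2*(-147)) = sqrt((1 + 17/33) - 294) = sqrt(50/33 - 294) = sqrt(-9652/33) = 2*I*sqrt(79629)/33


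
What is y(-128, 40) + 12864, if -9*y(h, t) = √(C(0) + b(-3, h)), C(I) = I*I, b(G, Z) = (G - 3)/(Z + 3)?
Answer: 12864 - √30/225 ≈ 12864.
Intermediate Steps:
b(G, Z) = (-3 + G)/(3 + Z)
C(I) = I²
y(h, t) = -√6*√(-1/(3 + h))/9 (y(h, t) = -√(0² + (-3 - 3)/(3 + h))/9 = -√(0 - 6/(3 + h))/9 = -√6*√(-1/(3 + h))/9)
y(-128, 40) + 12864 = -√6*√(-1/(3 - 128))/9 + 12864 = -√6*√(-1/(-125))/9 + 12864 = -√6*√(-1*(-1/125))/9 + 12864 = -√6*√(1/125)/9 + 12864 = -√6*√5/25/9 + 12864 = -√30/225 + 12864 = 12864 - √30/225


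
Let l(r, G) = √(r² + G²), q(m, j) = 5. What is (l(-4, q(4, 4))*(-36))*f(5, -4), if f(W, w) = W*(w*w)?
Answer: -2880*√41 ≈ -18441.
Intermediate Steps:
l(r, G) = √(G² + r²)
f(W, w) = W*w²
(l(-4, q(4, 4))*(-36))*f(5, -4) = (√(5² + (-4)²)*(-36))*(5*(-4)²) = (√(25 + 16)*(-36))*(5*16) = (√41*(-36))*80 = -36*√41*80 = -2880*√41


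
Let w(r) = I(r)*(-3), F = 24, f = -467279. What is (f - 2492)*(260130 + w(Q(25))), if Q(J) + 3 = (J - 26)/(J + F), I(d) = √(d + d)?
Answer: -122201530230 + 2818626*I*√74/7 ≈ -1.222e+11 + 3.4638e+6*I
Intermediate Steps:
I(d) = √2*√d (I(d) = √(2*d) = √2*√d)
Q(J) = -3 + (-26 + J)/(24 + J) (Q(J) = -3 + (J - 26)/(J + 24) = -3 + (-26 + J)/(24 + J))
w(r) = -3*√2*√r (w(r) = (√2*√r)*(-3) = -3*√2*√r)
(f - 2492)*(260130 + w(Q(25))) = (-467279 - 2492)*(260130 - 3*√2*√(2*(-49 - 1*25)/(24 + 25))) = -469771*(260130 - 3*√2*√(2*(-49 - 25)/49)) = -469771*(260130 - 3*√2*√(2*(1/49)*(-74))) = -469771*(260130 - 3*√2*√(-148/49)) = -469771*(260130 - 3*√2*2*I*√37/7) = -469771*(260130 - 6*I*√74/7) = -122201530230 + 2818626*I*√74/7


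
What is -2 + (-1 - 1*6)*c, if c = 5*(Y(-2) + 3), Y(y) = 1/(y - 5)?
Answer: -102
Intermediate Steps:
Y(y) = 1/(-5 + y)
c = 100/7 (c = 5*(1/(-5 - 2) + 3) = 5*(1/(-7) + 3) = 5*(-⅐ + 3) = 5*(20/7) = 100/7 ≈ 14.286)
-2 + (-1 - 1*6)*c = -2 + (-1 - 1*6)*(100/7) = -2 + (-1 - 6)*(100/7) = -2 - 7*100/7 = -2 - 100 = -102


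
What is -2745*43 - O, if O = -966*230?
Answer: 104145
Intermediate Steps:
O = -222180
-2745*43 - O = -2745*43 - 1*(-222180) = -118035 + 222180 = 104145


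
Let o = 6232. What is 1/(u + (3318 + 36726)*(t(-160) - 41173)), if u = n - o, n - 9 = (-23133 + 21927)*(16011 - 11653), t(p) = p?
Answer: -1/1660400623 ≈ -6.0226e-10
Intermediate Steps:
n = -5255739 (n = 9 + (-23133 + 21927)*(16011 - 11653) = 9 - 1206*4358 = 9 - 5255748 = -5255739)
u = -5261971 (u = -5255739 - 1*6232 = -5255739 - 6232 = -5261971)
1/(u + (3318 + 36726)*(t(-160) - 41173)) = 1/(-5261971 + (3318 + 36726)*(-160 - 41173)) = 1/(-5261971 + 40044*(-41333)) = 1/(-5261971 - 1655138652) = 1/(-1660400623) = -1/1660400623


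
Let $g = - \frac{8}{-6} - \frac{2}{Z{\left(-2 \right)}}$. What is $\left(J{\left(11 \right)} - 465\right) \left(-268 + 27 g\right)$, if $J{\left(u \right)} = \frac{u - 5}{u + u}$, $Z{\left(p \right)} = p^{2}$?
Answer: $\frac{1254996}{11} \approx 1.1409 \cdot 10^{5}$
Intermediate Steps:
$J{\left(u \right)} = \frac{-5 + u}{2 u}$
$g = \frac{5}{6}$ ($g = - \frac{8}{-6} - \frac{2}{\left(-2\right)^{2}} = \left(-8\right) \left(- \frac{1}{6}\right) - \frac{2}{4} = \frac{4}{3} - \frac{1}{2} = \frac{5}{6} \approx 0.83333$)
$\left(J{\left(11 \right)} - 465\right) \left(-268 + 27 g\right) = \left(\frac{-5 + 11}{2 \cdot 11} - 465\right) \left(-268 + 27 \cdot \frac{5}{6}\right) = \left(\frac{1}{2} \cdot \frac{1}{11} \cdot 6 - 465\right) \left(-268 + \frac{45}{2}\right) = \left(\frac{3}{11} - 465\right) \left(- \frac{491}{2}\right) = \left(- \frac{5112}{11}\right) \left(- \frac{491}{2}\right) = \frac{1254996}{11}$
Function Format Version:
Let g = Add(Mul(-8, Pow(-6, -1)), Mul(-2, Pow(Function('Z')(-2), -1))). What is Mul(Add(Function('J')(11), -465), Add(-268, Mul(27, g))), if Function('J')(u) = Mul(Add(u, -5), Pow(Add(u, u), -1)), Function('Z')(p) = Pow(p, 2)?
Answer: Rational(1254996, 11) ≈ 1.1409e+5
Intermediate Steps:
Function('J')(u) = Mul(Rational(1, 2), Pow(u, -1), Add(-5, u)) (Function('J')(u) = Mul(Add(-5, u), Pow(Mul(2, u), -1)) = Mul(Add(-5, u), Mul(Rational(1, 2), Pow(u, -1))) = Mul(Rational(1, 2), Pow(u, -1), Add(-5, u)))
g = Rational(5, 6) (g = Add(Mul(-8, Pow(-6, -1)), Mul(-2, Pow(Pow(-2, 2), -1))) = Add(Mul(-8, Rational(-1, 6)), Mul(-2, Pow(4, -1))) = Add(Rational(4, 3), Mul(-2, Rational(1, 4))) = Add(Rational(4, 3), Rational(-1, 2)) = Rational(5, 6) ≈ 0.83333)
Mul(Add(Function('J')(11), -465), Add(-268, Mul(27, g))) = Mul(Add(Mul(Rational(1, 2), Pow(11, -1), Add(-5, 11)), -465), Add(-268, Mul(27, Rational(5, 6)))) = Mul(Add(Mul(Rational(1, 2), Rational(1, 11), 6), -465), Add(-268, Rational(45, 2))) = Mul(Add(Rational(3, 11), -465), Rational(-491, 2)) = Mul(Rational(-5112, 11), Rational(-491, 2)) = Rational(1254996, 11)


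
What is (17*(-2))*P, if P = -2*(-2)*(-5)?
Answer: 680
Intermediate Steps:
P = -20 (P = 4*(-5) = -20)
(17*(-2))*P = (17*(-2))*(-20) = -34*(-20) = 680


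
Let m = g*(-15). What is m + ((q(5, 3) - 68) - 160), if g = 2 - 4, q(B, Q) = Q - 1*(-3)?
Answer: -192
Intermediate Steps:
q(B, Q) = 3 + Q (q(B, Q) = Q + 3 = 3 + Q)
g = -2
m = 30 (m = -2*(-15) = 30)
m + ((q(5, 3) - 68) - 160) = 30 + (((3 + 3) - 68) - 160) = 30 + ((6 - 68) - 160) = 30 + (-62 - 160) = 30 - 222 = -192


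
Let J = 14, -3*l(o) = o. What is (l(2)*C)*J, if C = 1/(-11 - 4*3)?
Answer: 28/69 ≈ 0.40580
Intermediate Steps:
C = -1/23 (C = 1/(-11 - 12) = 1/(-23) = -1/23 ≈ -0.043478)
l(o) = -o/3
(l(2)*C)*J = (-⅓*2*(-1/23))*14 = -⅔*(-1/23)*14 = (2/69)*14 = 28/69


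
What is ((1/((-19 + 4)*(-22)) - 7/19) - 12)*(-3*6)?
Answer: 232593/1045 ≈ 222.58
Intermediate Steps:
((1/((-19 + 4)*(-22)) - 7/19) - 12)*(-3*6) = ((-1/22/(-15) - 7*1/19) - 12)*(-18) = ((-1/15*(-1/22) - 7/19) - 12)*(-18) = ((1/330 - 7/19) - 12)*(-18) = (-2291/6270 - 12)*(-18) = -77531/6270*(-18) = 232593/1045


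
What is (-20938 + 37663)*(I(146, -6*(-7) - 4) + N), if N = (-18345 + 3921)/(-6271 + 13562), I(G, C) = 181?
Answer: 21830256075/7291 ≈ 2.9941e+6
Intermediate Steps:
N = -14424/7291 ≈ -1.9783
(-20938 + 37663)*(I(146, -6*(-7) - 4) + N) = (-20938 + 37663)*(181 - 14424/7291) = 16725*(1305247/7291) = 21830256075/7291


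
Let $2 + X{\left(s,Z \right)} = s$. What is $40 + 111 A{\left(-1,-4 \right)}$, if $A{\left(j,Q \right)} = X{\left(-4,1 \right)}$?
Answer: $-626$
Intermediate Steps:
$X{\left(s,Z \right)} = -2 + s$
$A{\left(j,Q \right)} = -6$ ($A{\left(j,Q \right)} = -2 - 4 = -6$)
$40 + 111 A{\left(-1,-4 \right)} = 40 + 111 \left(-6\right) = 40 - 666 = -626$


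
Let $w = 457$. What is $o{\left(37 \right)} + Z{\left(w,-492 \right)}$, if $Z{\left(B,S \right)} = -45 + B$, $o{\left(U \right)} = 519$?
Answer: $931$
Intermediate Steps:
$o{\left(37 \right)} + Z{\left(w,-492 \right)} = 519 + \left(-45 + 457\right) = 519 + 412 = 931$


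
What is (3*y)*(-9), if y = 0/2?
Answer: 0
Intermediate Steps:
y = 0 (y = 0*(½) = 0)
(3*y)*(-9) = (3*0)*(-9) = 0*(-9) = 0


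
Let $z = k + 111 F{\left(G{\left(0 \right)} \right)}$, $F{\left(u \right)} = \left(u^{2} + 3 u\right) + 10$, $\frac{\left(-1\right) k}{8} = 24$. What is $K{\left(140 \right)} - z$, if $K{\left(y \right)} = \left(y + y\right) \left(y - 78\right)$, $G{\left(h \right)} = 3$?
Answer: $14444$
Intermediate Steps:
$k = -192$ ($k = \left(-8\right) 24 = -192$)
$F{\left(u \right)} = 10 + u^{2} + 3 u$
$K{\left(y \right)} = 2 y \left(-78 + y\right)$
$z = 2916$ ($z = -192 + 111 \left(10 + 3^{2} + 3 \cdot 3\right) = -192 + 111 \left(10 + 9 + 9\right) = -192 + 111 \cdot 28 = -192 + 3108 = 2916$)
$K{\left(140 \right)} - z = 2 \cdot 140 \left(-78 + 140\right) - 2916 = 2 \cdot 140 \cdot 62 - 2916 = 17360 - 2916 = 14444$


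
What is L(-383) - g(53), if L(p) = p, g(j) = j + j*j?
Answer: -3245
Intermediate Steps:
g(j) = j + j**2
L(-383) - g(53) = -383 - 53*(1 + 53) = -383 - 53*54 = -383 - 1*2862 = -383 - 2862 = -3245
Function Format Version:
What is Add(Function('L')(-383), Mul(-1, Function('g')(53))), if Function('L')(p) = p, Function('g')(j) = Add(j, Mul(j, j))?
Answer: -3245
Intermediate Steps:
Function('g')(j) = Add(j, Pow(j, 2))
Add(Function('L')(-383), Mul(-1, Function('g')(53))) = Add(-383, Mul(-1, Mul(53, Add(1, 53)))) = Add(-383, Mul(-1, Mul(53, 54))) = Add(-383, Mul(-1, 2862)) = Add(-383, -2862) = -3245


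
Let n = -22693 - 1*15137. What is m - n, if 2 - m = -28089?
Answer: 65921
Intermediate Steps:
m = 28091 (m = 2 - 1*(-28089) = 2 + 28089 = 28091)
n = -37830 (n = -22693 - 15137 = -37830)
m - n = 28091 - 1*(-37830) = 28091 + 37830 = 65921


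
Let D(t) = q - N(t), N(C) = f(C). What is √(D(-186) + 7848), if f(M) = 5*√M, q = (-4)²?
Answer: √(7864 - 5*I*√186) ≈ 88.68 - 0.3845*I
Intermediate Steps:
q = 16
N(C) = 5*√C
D(t) = 16 - 5*√t
√(D(-186) + 7848) = √((16 - 5*I*√186) + 7848) = √(7864 - 5*I*√186)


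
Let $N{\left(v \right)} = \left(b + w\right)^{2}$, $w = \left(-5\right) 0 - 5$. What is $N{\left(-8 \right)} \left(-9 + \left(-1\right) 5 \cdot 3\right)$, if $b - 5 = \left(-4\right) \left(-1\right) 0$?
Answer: $0$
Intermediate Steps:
$w = -5$ ($w = 0 - 5 = -5$)
$b = 5$ ($b = 5 + \left(-4\right) \left(-1\right) 0 = 5 + 4 \cdot 0 = 5 + 0 = 5$)
$N{\left(v \right)} = 0$ ($N{\left(v \right)} = \left(5 - 5\right)^{2} = 0^{2} = 0$)
$N{\left(-8 \right)} \left(-9 + \left(-1\right) 5 \cdot 3\right) = 0 \left(-9 + \left(-1\right) 5 \cdot 3\right) = 0 \left(-9 - 15\right) = 0 \left(-24\right) = 0$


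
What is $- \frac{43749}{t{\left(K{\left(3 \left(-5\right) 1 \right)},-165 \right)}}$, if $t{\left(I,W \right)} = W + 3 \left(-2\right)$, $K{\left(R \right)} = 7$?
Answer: $\frac{4861}{19} \approx 255.84$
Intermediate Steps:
$t{\left(I,W \right)} = -6 + W$ ($t{\left(I,W \right)} = W - 6 = -6 + W$)
$- \frac{43749}{t{\left(K{\left(3 \left(-5\right) 1 \right)},-165 \right)}} = - \frac{43749}{-6 - 165} = - \frac{43749}{-171} = \left(-43749\right) \left(- \frac{1}{171}\right) = \frac{4861}{19}$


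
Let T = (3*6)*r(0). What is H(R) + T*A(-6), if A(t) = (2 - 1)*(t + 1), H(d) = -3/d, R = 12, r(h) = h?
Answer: -¼ ≈ -0.25000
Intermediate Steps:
T = 0 (T = (3*6)*0 = 18*0 = 0)
A(t) = 1 + t (A(t) = 1*(1 + t) = 1 + t)
H(R) + T*A(-6) = -3/12 + 0*(1 - 6) = -3*1/12 + 0*(-5) = -¼ + 0 = -¼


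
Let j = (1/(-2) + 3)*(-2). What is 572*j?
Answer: -2860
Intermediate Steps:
j = -5 (j = (-1/2 + 3)*(-2) = (5/2)*(-2) = -5)
572*j = 572*(-5) = -2860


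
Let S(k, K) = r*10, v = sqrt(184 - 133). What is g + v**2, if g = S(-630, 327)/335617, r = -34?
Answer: 17116127/335617 ≈ 50.999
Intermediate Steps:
v = sqrt(51) ≈ 7.1414
S(k, K) = -340 (S(k, K) = -34*10 = -340)
g = -340/335617 ≈ -0.0010131
g + v**2 = -340/335617 + (sqrt(51))**2 = -340/335617 + 51 = 17116127/335617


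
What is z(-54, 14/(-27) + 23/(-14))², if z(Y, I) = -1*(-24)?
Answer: 576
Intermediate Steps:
z(Y, I) = 24
z(-54, 14/(-27) + 23/(-14))² = 24² = 576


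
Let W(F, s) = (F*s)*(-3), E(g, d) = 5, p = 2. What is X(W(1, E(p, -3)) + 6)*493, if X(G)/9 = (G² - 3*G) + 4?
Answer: 496944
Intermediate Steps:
W(F, s) = -3*F*s
X(G) = 36 - 27*G + 9*G² (X(G) = 9*((G² - 3*G) + 4) = 9*(4 + G² - 3*G) = 36 - 27*G + 9*G²)
X(W(1, E(p, -3)) + 6)*493 = (36 - 27*(-3*1*5 + 6) + 9*(-3*1*5 + 6)²)*493 = (36 - 27*(-15 + 6) + 9*(-15 + 6)²)*493 = (36 - 27*(-9) + 9*(-9)²)*493 = (36 + 243 + 9*81)*493 = (36 + 243 + 729)*493 = 1008*493 = 496944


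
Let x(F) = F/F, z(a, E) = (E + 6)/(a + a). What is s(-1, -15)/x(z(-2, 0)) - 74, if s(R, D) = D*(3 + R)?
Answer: -104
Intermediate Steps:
z(a, E) = (6 + E)/(2*a) (z(a, E) = (6 + E)/((2*a)) = (6 + E)*(1/(2*a)) = (6 + E)/(2*a))
x(F) = 1
s(-1, -15)/x(z(-2, 0)) - 74 = (-15*(3 - 1))/1 - 74 = 1*(-15*2) - 74 = 1*(-30) - 74 = -30 - 74 = -104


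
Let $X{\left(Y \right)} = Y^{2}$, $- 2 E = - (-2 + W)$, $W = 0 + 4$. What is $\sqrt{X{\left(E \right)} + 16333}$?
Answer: $\sqrt{16334} \approx 127.8$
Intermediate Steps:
$W = 4$
$E = 1$ ($E = - \frac{\left(-1\right) \left(-2 + 4\right)}{2} = - \frac{\left(-1\right) 2}{2} = \left(- \frac{1}{2}\right) \left(-2\right) = 1$)
$\sqrt{X{\left(E \right)} + 16333} = \sqrt{1^{2} + 16333} = \sqrt{1 + 16333} = \sqrt{16334}$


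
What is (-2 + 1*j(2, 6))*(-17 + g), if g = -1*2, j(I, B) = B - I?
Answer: -38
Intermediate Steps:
g = -2
(-2 + 1*j(2, 6))*(-17 + g) = (-2 + 1*(6 - 1*2))*(-17 - 2) = (-2 + 1*(6 - 2))*(-19) = (-2 + 1*4)*(-19) = (-2 + 4)*(-19) = 2*(-19) = -38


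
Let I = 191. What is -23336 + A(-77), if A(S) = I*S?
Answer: -38043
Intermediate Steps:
A(S) = 191*S
-23336 + A(-77) = -23336 + 191*(-77) = -23336 - 14707 = -38043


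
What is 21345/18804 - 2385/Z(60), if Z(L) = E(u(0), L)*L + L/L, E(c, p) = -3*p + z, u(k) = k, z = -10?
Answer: 96053065/71448932 ≈ 1.3444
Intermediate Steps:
E(c, p) = -10 - 3*p (E(c, p) = -3*p - 10 = -10 - 3*p)
Z(L) = 1 + L*(-10 - 3*L) (Z(L) = (-10 - 3*L)*L + L/L = L*(-10 - 3*L) + 1 = 1 + L*(-10 - 3*L))
21345/18804 - 2385/Z(60) = 21345/18804 - 2385/(1 - 1*60*(10 + 3*60)) = 21345*(1/18804) - 2385/(1 - 1*60*(10 + 180)) = 7115/6268 - 2385/(1 - 1*60*190) = 7115/6268 - 2385/(1 - 11400) = 7115/6268 - 2385/(-11399) = 7115/6268 - 2385*(-1/11399) = 7115/6268 + 2385/11399 = 96053065/71448932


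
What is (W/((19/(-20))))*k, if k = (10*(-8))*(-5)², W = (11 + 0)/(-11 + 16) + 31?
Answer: 1328000/19 ≈ 69895.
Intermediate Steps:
W = 166/5 (W = 11/5 + 31 = 166/5 ≈ 33.200)
k = -2000 (k = -80*25 = -2000)
(W/((19/(-20))))*k = ((166/5)/(19/(-20)))*(-2000) = ((166/5)/(19*(-1/20)))*(-2000) = ((166/5)/(-19/20))*(-2000) = -20/19*166/5*(-2000) = -664/19*(-2000) = 1328000/19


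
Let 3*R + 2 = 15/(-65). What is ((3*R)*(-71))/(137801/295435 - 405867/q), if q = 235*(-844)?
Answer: 24130070779220/382820795461 ≈ 63.032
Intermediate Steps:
q = -198340
R = -29/39 (R = -⅔ + (15/(-65))/3 = -⅔ + (15*(-1/65))/3 = -⅔ + (⅓)*(-3/13) = -⅔ - 1/13 = -29/39 ≈ -0.74359)
((3*R)*(-71))/(137801/295435 - 405867/q) = ((3*(-29/39))*(-71))/(137801/295435 - 405867/(-198340)) = (-29/13*(-71))/(137801*(1/295435) - 405867*(-1/198340)) = 2059/(13*(137801/295435 + 405867/198340)) = 2059/(13*(29447753497/11719315580)) = (2059/13)*(11719315580/29447753497) = 24130070779220/382820795461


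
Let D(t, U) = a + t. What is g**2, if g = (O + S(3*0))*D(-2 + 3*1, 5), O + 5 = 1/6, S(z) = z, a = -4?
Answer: 841/4 ≈ 210.25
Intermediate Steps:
D(t, U) = -4 + t
O = -29/6 (O = -5 + 1/6 = -29/6 ≈ -4.8333)
g = 29/2 (g = (-29/6 + 3*0)*(-4 + (-2 + 3*1)) = (-29/6 + 0)*(-4 + (-2 + 3)) = -29*(-4 + 1)/6 = -29/6*(-3) = 29/2 ≈ 14.500)
g**2 = (29/2)**2 = 841/4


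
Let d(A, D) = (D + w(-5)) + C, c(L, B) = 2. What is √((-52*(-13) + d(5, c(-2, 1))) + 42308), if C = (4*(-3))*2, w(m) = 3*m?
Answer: √42947 ≈ 207.24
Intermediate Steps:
C = -24 (C = -12*2 = -24)
d(A, D) = -39 + D (d(A, D) = (D + 3*(-5)) - 24 = (D - 15) - 24 = (-15 + D) - 24 = -39 + D)
√((-52*(-13) + d(5, c(-2, 1))) + 42308) = √((-52*(-13) + (-39 + 2)) + 42308) = √((676 - 37) + 42308) = √(639 + 42308) = √42947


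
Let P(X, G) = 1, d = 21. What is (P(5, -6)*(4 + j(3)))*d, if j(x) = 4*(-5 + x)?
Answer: -84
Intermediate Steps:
j(x) = -20 + 4*x
(P(5, -6)*(4 + j(3)))*d = (1*(4 + (-20 + 4*3)))*21 = (1*(4 + (-20 + 12)))*21 = (1*(4 - 8))*21 = (1*(-4))*21 = -4*21 = -84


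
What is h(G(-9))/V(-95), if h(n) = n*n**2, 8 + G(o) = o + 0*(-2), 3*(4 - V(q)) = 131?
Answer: 867/7 ≈ 123.86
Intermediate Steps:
V(q) = -119/3 (V(q) = 4 - 1/3*131 = 4 - 131/3 = -119/3)
G(o) = -8 + o (G(o) = -8 + (o + 0*(-2)) = -8 + (o + 0) = -8 + o)
h(n) = n**3
h(G(-9))/V(-95) = (-8 - 9)**3/(-119/3) = (-17)**3*(-3/119) = -4913*(-3/119) = 867/7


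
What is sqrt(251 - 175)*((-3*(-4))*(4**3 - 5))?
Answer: 1416*sqrt(19) ≈ 6172.2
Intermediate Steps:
sqrt(251 - 175)*((-3*(-4))*(4**3 - 5)) = sqrt(76)*(12*(64 - 5)) = (2*sqrt(19))*(12*59) = (2*sqrt(19))*708 = 1416*sqrt(19)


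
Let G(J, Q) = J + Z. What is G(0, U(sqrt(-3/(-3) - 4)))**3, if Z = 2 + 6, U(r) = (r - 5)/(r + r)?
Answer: 512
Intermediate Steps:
U(r) = (-5 + r)/(2*r) (U(r) = (-5 + r)/((2*r)) = (-5 + r)*(1/(2*r)) = (-5 + r)/(2*r))
Z = 8
G(J, Q) = 8 + J (G(J, Q) = J + 8 = 8 + J)
G(0, U(sqrt(-3/(-3) - 4)))**3 = (8 + 0)**3 = 8**3 = 512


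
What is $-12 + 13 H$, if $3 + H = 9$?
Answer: $66$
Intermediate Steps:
$H = 6$ ($H = -3 + 9 = 6$)
$-12 + 13 H = -12 + 13 \cdot 6 = -12 + 78 = 66$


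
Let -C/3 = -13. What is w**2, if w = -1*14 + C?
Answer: 625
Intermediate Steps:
C = 39 (C = -3*(-13) = 39)
w = 25 (w = -1*14 + 39 = -14 + 39 = 25)
w**2 = 25**2 = 625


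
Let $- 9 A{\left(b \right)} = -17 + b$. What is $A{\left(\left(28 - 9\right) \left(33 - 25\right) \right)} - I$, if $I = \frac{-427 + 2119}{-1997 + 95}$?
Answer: $- \frac{4473}{317} \approx -14.11$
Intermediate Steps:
$A{\left(b \right)} = \frac{17}{9} - \frac{b}{9}$ ($A{\left(b \right)} = - \frac{-17 + b}{9} = \frac{17}{9} - \frac{b}{9}$)
$I = - \frac{282}{317}$ ($I = \frac{1692}{-1902} = 1692 \left(- \frac{1}{1902}\right) = - \frac{282}{317} \approx -0.88959$)
$A{\left(\left(28 - 9\right) \left(33 - 25\right) \right)} - I = \left(\frac{17}{9} - \frac{\left(28 - 9\right) \left(33 - 25\right)}{9}\right) - - \frac{282}{317} = \left(\frac{17}{9} - \frac{19 \cdot 8}{9}\right) + \frac{282}{317} = \left(\frac{17}{9} - \frac{152}{9}\right) + \frac{282}{317} = -15 + \frac{282}{317} = - \frac{4473}{317}$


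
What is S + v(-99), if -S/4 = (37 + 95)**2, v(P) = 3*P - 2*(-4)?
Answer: -69985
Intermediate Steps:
v(P) = 8 + 3*P (v(P) = 3*P + 8 = 8 + 3*P)
S = -69696 (S = -4*(37 + 95)**2 = -4*132**2 = -4*17424 = -69696)
S + v(-99) = -69696 + (8 + 3*(-99)) = -69696 + (8 - 297) = -69696 - 289 = -69985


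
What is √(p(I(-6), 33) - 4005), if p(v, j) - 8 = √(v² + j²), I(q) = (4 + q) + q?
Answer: √(-3997 + √1153) ≈ 62.953*I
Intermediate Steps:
I(q) = 4 + 2*q
p(v, j) = 8 + √(j² + v²) (p(v, j) = 8 + √(v² + j²) = 8 + √(j² + v²))
√(p(I(-6), 33) - 4005) = √((8 + √(33² + (4 + 2*(-6))²)) - 4005) = √((8 + √(1089 + (4 - 12)²)) - 4005) = √((8 + √(1089 + (-8)²)) - 4005) = √((8 + √(1089 + 64)) - 4005) = √((8 + √1153) - 4005) = √(-3997 + √1153)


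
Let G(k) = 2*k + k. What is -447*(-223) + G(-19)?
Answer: 99624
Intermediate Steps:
G(k) = 3*k
-447*(-223) + G(-19) = -447*(-223) + 3*(-19) = 99681 - 57 = 99624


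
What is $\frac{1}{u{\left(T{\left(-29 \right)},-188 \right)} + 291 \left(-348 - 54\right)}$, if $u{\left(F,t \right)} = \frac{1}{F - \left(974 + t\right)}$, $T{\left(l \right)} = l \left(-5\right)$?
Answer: $- \frac{641}{74985463} \approx -8.5483 \cdot 10^{-6}$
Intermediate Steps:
$T{\left(l \right)} = - 5 l$
$u{\left(F,t \right)} = \frac{1}{-974 + F - t}$
$\frac{1}{u{\left(T{\left(-29 \right)},-188 \right)} + 291 \left(-348 - 54\right)} = \frac{1}{- \frac{1}{974 - 188 - \left(-5\right) \left(-29\right)} + 291 \left(-348 - 54\right)} = \frac{1}{- \frac{1}{974 - 188 - 145} + 291 \left(-402\right)} = \frac{1}{- \frac{1}{974 - 188 - 145} - 116982} = \frac{1}{- \frac{1}{641} - 116982} = \frac{1}{- \frac{74985463}{641}} = - \frac{641}{74985463}$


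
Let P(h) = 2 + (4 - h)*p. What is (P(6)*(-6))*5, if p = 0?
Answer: -60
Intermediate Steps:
P(h) = 2 (P(h) = 2 + (4 - h)*0 = 2 + 0 = 2)
(P(6)*(-6))*5 = (2*(-6))*5 = -12*5 = -60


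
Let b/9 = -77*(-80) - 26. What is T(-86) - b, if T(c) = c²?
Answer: -47810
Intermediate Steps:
b = 55206 (b = 9*(-77*(-80) - 26) = 9*(6160 - 26) = 9*6134 = 55206)
T(-86) - b = (-86)² - 1*55206 = 7396 - 55206 = -47810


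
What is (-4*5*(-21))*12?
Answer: 5040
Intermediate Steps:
(-4*5*(-21))*12 = -20*(-21)*12 = 420*12 = 5040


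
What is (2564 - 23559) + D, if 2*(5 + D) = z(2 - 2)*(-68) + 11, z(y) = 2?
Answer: -42125/2 ≈ -21063.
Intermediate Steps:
D = -135/2 (D = -5 + (2*(-68) + 11)/2 = -5 + (-136 + 11)/2 = -5 + (½)*(-125) = -5 - 125/2 = -135/2 ≈ -67.500)
(2564 - 23559) + D = (2564 - 23559) - 135/2 = -20995 - 135/2 = -42125/2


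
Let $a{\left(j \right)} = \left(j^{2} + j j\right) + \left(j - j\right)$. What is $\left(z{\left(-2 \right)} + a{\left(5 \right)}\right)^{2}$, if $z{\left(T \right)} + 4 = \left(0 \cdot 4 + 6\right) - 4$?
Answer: $2304$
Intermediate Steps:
$z{\left(T \right)} = -2$ ($z{\left(T \right)} = -4 + \left(\left(0 \cdot 4 + 6\right) - 4\right) = -4 + \left(\left(0 + 6\right) - 4\right) = -4 + \left(6 - 4\right) = -4 + 2 = -2$)
$a{\left(j \right)} = 2 j^{2}$ ($a{\left(j \right)} = \left(j^{2} + j^{2}\right) + 0 = 2 j^{2} + 0 = 2 j^{2}$)
$\left(z{\left(-2 \right)} + a{\left(5 \right)}\right)^{2} = \left(-2 + 2 \cdot 5^{2}\right)^{2} = \left(-2 + 2 \cdot 25\right)^{2} = \left(-2 + 50\right)^{2} = 48^{2} = 2304$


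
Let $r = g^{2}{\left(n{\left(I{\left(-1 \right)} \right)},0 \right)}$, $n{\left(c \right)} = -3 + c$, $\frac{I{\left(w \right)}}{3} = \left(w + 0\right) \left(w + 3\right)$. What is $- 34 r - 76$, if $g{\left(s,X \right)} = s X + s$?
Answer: $-2830$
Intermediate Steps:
$I{\left(w \right)} = 3 w \left(3 + w\right)$ ($I{\left(w \right)} = 3 \left(w + 0\right) \left(w + 3\right) = 3 w \left(3 + w\right)$)
$g{\left(s,X \right)} = s + X s$ ($g{\left(s,X \right)} = X s + s = s + X s$)
$r = 81$ ($r = \left(\left(-3 + 3 \left(-1\right) \left(3 - 1\right)\right) \left(1 + 0\right)\right)^{2} = \left(\left(-3 + 3 \left(-1\right) 2\right) 1\right)^{2} = \left(\left(-3 - 6\right) 1\right)^{2} = \left(\left(-9\right) 1\right)^{2} = \left(-9\right)^{2} = 81$)
$- 34 r - 76 = \left(-34\right) 81 - 76 = -2754 - 76 = -2830$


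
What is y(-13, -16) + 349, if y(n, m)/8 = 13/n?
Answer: 341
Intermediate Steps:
y(n, m) = 104/n (y(n, m) = 8*(13/n) = 104/n)
y(-13, -16) + 349 = 104/(-13) + 349 = 104*(-1/13) + 349 = -8 + 349 = 341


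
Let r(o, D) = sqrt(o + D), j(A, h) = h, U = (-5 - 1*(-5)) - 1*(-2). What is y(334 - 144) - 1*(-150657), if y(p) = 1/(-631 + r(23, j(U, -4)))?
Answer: 59982878663/398142 - sqrt(19)/398142 ≈ 1.5066e+5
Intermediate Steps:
U = 2 (U = (-5 + 5) + 2 = 0 + 2 = 2)
r(o, D) = sqrt(D + o)
y(p) = 1/(-631 + sqrt(19)) (y(p) = 1/(-631 + sqrt(-4 + 23)) = 1/(-631 + sqrt(19)))
y(334 - 144) - 1*(-150657) = (-631/398142 - sqrt(19)/398142) - 1*(-150657) = (-631/398142 - sqrt(19)/398142) + 150657 = 59982878663/398142 - sqrt(19)/398142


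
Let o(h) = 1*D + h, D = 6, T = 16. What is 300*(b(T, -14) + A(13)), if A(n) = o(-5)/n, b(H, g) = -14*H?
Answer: -873300/13 ≈ -67177.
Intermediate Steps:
o(h) = 6 + h (o(h) = 1*6 + h = 6 + h)
A(n) = 1/n (A(n) = (6 - 5)/n = 1/n)
300*(b(T, -14) + A(13)) = 300*(-14*16 + 1/13) = 300*(-224 + 1/13) = 300*(-2911/13) = -873300/13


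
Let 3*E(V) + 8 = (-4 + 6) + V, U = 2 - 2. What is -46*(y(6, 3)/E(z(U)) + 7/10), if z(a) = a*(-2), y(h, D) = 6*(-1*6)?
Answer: -4301/5 ≈ -860.20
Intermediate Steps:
y(h, D) = -36 (y(h, D) = 6*(-6) = -36)
U = 0
z(a) = -2*a
E(V) = -2 + V/3 (E(V) = -8/3 + ((-4 + 6) + V)/3 = -8/3 + (2 + V)/3 = -8/3 + (2/3 + V/3) = -2 + V/3)
-46*(y(6, 3)/E(z(U)) + 7/10) = -46*(-36/(-2 + (-2*0)/3) + 7/10) = -46*(-36/(-2 + (1/3)*0) + 7*(1/10)) = -46*(-36/(-2 + 0) + 7/10) = -46*(-36/(-2) + 7/10) = -46*(-36*(-1/2) + 7/10) = -46*(18 + 7/10) = -46*187/10 = -4301/5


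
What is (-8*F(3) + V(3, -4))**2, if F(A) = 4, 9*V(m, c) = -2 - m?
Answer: 85849/81 ≈ 1059.9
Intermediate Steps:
V(m, c) = -2/9 - m/9 (V(m, c) = (-2 - m)/9 = -2/9 - m/9)
(-8*F(3) + V(3, -4))**2 = (-8*4 + (-2/9 - 1/9*3))**2 = (-32 + (-2/9 - 1/3))**2 = (-32 - 5/9)**2 = (-293/9)**2 = 85849/81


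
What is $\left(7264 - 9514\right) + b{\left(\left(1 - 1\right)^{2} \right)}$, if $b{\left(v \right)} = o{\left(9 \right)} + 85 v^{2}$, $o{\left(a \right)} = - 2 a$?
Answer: $-2268$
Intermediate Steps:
$b{\left(v \right)} = -18 + 85 v^{2}$ ($b{\left(v \right)} = \left(-2\right) 9 + 85 v^{2} = -18 + 85 v^{2}$)
$\left(7264 - 9514\right) + b{\left(\left(1 - 1\right)^{2} \right)} = \left(7264 - 9514\right) - \left(18 - 85 \left(\left(1 - 1\right)^{2}\right)^{2}\right) = -2250 - \left(18 - 85 \left(0^{2}\right)^{2}\right) = -2250 - \left(18 - 85 \cdot 0^{2}\right) = -2250 + \left(-18 + 85 \cdot 0\right) = -2250 + \left(-18 + 0\right) = -2250 - 18 = -2268$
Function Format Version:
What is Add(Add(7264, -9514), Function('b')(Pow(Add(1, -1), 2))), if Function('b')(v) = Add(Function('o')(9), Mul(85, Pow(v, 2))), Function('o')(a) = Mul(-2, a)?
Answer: -2268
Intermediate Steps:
Function('b')(v) = Add(-18, Mul(85, Pow(v, 2))) (Function('b')(v) = Add(Mul(-2, 9), Mul(85, Pow(v, 2))) = Add(-18, Mul(85, Pow(v, 2))))
Add(Add(7264, -9514), Function('b')(Pow(Add(1, -1), 2))) = Add(Add(7264, -9514), Add(-18, Mul(85, Pow(Pow(Add(1, -1), 2), 2)))) = Add(-2250, Add(-18, Mul(85, Pow(Pow(0, 2), 2)))) = Add(-2250, Add(-18, Mul(85, Pow(0, 2)))) = Add(-2250, Add(-18, Mul(85, 0))) = Add(-2250, Add(-18, 0)) = Add(-2250, -18) = -2268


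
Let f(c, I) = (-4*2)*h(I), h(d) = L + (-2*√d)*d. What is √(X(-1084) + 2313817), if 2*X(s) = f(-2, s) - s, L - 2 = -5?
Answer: √(2314371 - 17344*I*√271) ≈ 1524.2 - 93.662*I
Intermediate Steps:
L = -3 (L = 2 - 5 = -3)
h(d) = -3 - 2*d^(3/2) (h(d) = -3 + (-2*√d)*d = -3 - 2*d^(3/2))
f(c, I) = 24 + 16*I^(3/2) (f(c, I) = (-4*2)*(-3 - 2*I^(3/2)) = -8*(-3 - 2*I^(3/2)) = 24 + 16*I^(3/2))
X(s) = 12 + 8*s^(3/2) - s/2 (X(s) = ((24 + 16*s^(3/2)) - s)/2 = (24 - s + 16*s^(3/2))/2 = 12 + 8*s^(3/2) - s/2)
√(X(-1084) + 2313817) = √((12 + 8*(-1084)^(3/2) - ½*(-1084)) + 2313817) = √((12 + 8*(-2168*I*√271) + 542) + 2313817) = √((12 - 17344*I*√271 + 542) + 2313817) = √((554 - 17344*I*√271) + 2313817) = √(2314371 - 17344*I*√271)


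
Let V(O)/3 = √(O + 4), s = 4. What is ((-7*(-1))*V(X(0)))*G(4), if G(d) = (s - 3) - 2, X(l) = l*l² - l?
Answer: -42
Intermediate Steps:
X(l) = l³ - l
G(d) = -1 (G(d) = (4 - 3) - 2 = 1 - 2 = -1)
V(O) = 3*√(4 + O) (V(O) = 3*√(O + 4) = 3*√(4 + O))
((-7*(-1))*V(X(0)))*G(4) = ((-7*(-1))*(3*√(4 + (0³ - 1*0))))*(-1) = (7*(3*√(4 + (0 + 0))))*(-1) = (7*(3*√(4 + 0)))*(-1) = (7*(3*√4))*(-1) = (7*(3*2))*(-1) = (7*6)*(-1) = 42*(-1) = -42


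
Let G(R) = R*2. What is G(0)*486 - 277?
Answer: -277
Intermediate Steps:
G(R) = 2*R
G(0)*486 - 277 = (2*0)*486 - 277 = 0*486 - 277 = 0 - 277 = -277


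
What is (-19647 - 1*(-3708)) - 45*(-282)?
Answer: -3249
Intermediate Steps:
(-19647 - 1*(-3708)) - 45*(-282) = (-19647 + 3708) + 12690 = -15939 + 12690 = -3249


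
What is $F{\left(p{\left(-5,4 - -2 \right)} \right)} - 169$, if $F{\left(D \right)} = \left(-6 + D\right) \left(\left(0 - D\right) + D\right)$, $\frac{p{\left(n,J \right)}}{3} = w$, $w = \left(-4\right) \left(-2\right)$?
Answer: $-169$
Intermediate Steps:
$w = 8$
$p{\left(n,J \right)} = 24$ ($p{\left(n,J \right)} = 3 \cdot 8 = 24$)
$F{\left(D \right)} = 0$ ($F{\left(D \right)} = \left(-6 + D\right) \left(- D + D\right) = \left(-6 + D\right) 0 = 0$)
$F{\left(p{\left(-5,4 - -2 \right)} \right)} - 169 = 0 - 169 = -169$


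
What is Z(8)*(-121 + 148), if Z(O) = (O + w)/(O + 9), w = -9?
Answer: -27/17 ≈ -1.5882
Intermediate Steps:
Z(O) = (-9 + O)/(9 + O) (Z(O) = (O - 9)/(O + 9) = (-9 + O)/(9 + O))
Z(8)*(-121 + 148) = ((-9 + 8)/(9 + 8))*(-121 + 148) = (-1/17)*27 = ((1/17)*(-1))*27 = -1/17*27 = -27/17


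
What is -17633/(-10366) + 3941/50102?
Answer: 231075243/129839333 ≈ 1.7797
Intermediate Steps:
-17633/(-10366) + 3941/50102 = -17633*(-1/10366) + 3941*(1/50102) = 17633/10366 + 3941/50102 = 231075243/129839333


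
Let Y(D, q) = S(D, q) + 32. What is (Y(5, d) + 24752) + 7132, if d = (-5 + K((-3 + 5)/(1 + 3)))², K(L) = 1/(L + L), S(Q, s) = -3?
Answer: 31913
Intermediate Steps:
K(L) = 1/(2*L)
d = 16 (d = (-5 + 1/(2*(((-3 + 5)/(1 + 3)))))² = (-5 + 1/(2*((2/4))))² = (-5 + 1/(2*((2*(¼)))))² = (-5 + 1/(2*(½)))² = (-5 + (½)*2)² = (-5 + 1)² = (-4)² = 16)
Y(D, q) = 29 (Y(D, q) = -3 + 32 = 29)
(Y(5, d) + 24752) + 7132 = (29 + 24752) + 7132 = 24781 + 7132 = 31913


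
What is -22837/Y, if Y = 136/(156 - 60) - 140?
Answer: 274044/1663 ≈ 164.79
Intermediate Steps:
Y = -1663/12 (Y = 136/96 - 140 = (1/96)*136 - 140 = 17/12 - 140 = -1663/12 ≈ -138.58)
-22837/Y = -22837/(-1663/12) = -22837*(-12/1663) = 274044/1663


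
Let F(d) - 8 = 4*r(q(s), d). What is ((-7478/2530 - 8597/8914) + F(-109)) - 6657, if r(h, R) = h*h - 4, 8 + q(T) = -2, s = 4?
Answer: -70689660301/11276210 ≈ -6268.9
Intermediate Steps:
q(T) = -10 (q(T) = -8 - 2 = -10)
r(h, R) = -4 + h² (r(h, R) = h² - 4 = -4 + h²)
F(d) = 392 (F(d) = 8 + 4*(-4 + (-10)²) = 8 + 4*(-4 + 100) = 8 + 4*96 = 8 + 384 = 392)
((-7478/2530 - 8597/8914) + F(-109)) - 6657 = ((-7478/2530 - 8597/8914) + 392) - 6657 = ((-7478*1/2530 - 8597*1/8914) + 392) - 6657 = ((-3739/1265 - 8597/8914) + 392) - 6657 = (-44204651/11276210 + 392) - 6657 = 4376069669/11276210 - 6657 = -70689660301/11276210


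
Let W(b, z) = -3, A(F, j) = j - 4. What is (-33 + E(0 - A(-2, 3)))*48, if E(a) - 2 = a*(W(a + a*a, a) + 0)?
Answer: -1632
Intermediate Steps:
A(F, j) = -4 + j
E(a) = 2 - 3*a (E(a) = 2 + a*(-3 + 0) = 2 + a*(-3) = 2 - 3*a)
(-33 + E(0 - A(-2, 3)))*48 = (-33 + (2 - 3*(0 - (-4 + 3))))*48 = (-33 + (2 - 3*(0 - 1*(-1))))*48 = (-33 + (2 - 3*(0 + 1)))*48 = (-33 + (2 - 3*1))*48 = (-33 + (2 - 3))*48 = (-33 - 1)*48 = -34*48 = -1632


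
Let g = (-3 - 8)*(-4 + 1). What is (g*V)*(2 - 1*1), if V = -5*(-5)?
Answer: 825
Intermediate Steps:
V = 25
g = 33 (g = -11*(-3) = 33)
(g*V)*(2 - 1*1) = (33*25)*(2 - 1*1) = 825*(2 - 1) = 825*1 = 825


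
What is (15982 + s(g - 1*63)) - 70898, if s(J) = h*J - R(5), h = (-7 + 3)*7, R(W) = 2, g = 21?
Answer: -53742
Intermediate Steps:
h = -28 (h = -4*7 = -28)
s(J) = -2 - 28*J (s(J) = -28*J - 1*2 = -28*J - 2 = -2 - 28*J)
(15982 + s(g - 1*63)) - 70898 = (15982 + (-2 - 28*(21 - 1*63))) - 70898 = (15982 + (-2 - 28*(21 - 63))) - 70898 = (15982 + (-2 - 28*(-42))) - 70898 = (15982 + (-2 + 1176)) - 70898 = (15982 + 1174) - 70898 = 17156 - 70898 = -53742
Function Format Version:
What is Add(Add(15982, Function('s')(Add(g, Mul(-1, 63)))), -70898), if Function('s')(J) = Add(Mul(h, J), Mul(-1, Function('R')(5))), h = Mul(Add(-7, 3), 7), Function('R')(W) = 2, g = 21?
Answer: -53742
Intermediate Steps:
h = -28 (h = Mul(-4, 7) = -28)
Function('s')(J) = Add(-2, Mul(-28, J)) (Function('s')(J) = Add(Mul(-28, J), Mul(-1, 2)) = Add(Mul(-28, J), -2) = Add(-2, Mul(-28, J)))
Add(Add(15982, Function('s')(Add(g, Mul(-1, 63)))), -70898) = Add(Add(15982, Add(-2, Mul(-28, Add(21, Mul(-1, 63))))), -70898) = Add(Add(15982, Add(-2, Mul(-28, Add(21, -63)))), -70898) = Add(Add(15982, Add(-2, Mul(-28, -42))), -70898) = Add(Add(15982, Add(-2, 1176)), -70898) = Add(Add(15982, 1174), -70898) = Add(17156, -70898) = -53742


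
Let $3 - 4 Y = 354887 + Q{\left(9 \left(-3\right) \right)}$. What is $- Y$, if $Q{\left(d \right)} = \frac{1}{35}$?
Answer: $\frac{12420941}{140} \approx 88721.0$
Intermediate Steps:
$Q{\left(d \right)} = \frac{1}{35}$
$Y = - \frac{12420941}{140}$ ($Y = \frac{3}{4} - \frac{354887 + \frac{1}{35}}{4} = \frac{3}{4} - \frac{6210523}{70} = - \frac{12420941}{140} \approx -88721.0$)
$- Y = \left(-1\right) \left(- \frac{12420941}{140}\right) = \frac{12420941}{140}$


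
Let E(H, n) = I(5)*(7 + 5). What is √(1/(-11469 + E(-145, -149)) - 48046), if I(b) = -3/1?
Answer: I*√6359610002655/11505 ≈ 219.19*I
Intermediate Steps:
I(b) = -3 (I(b) = -3*1 = -3)
E(H, n) = -36 (E(H, n) = -3*(7 + 5) = -3*12 = -36)
√(1/(-11469 + E(-145, -149)) - 48046) = √(1/(-11469 - 36) - 48046) = √(1/(-11505) - 48046) = √(-1/11505 - 48046) = √(-552769231/11505) = I*√6359610002655/11505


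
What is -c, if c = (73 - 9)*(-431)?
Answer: 27584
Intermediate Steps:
c = -27584 (c = 64*(-431) = -27584)
-c = -1*(-27584) = 27584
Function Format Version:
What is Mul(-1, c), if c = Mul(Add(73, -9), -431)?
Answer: 27584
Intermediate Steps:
c = -27584 (c = Mul(64, -431) = -27584)
Mul(-1, c) = Mul(-1, -27584) = 27584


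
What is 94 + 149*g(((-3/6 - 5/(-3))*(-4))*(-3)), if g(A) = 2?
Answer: 392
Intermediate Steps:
94 + 149*g(((-3/6 - 5/(-3))*(-4))*(-3)) = 94 + 149*2 = 94 + 298 = 392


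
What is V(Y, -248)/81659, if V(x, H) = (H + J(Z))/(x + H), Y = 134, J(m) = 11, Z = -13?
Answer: 79/3103042 ≈ 2.5459e-5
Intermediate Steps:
V(x, H) = (11 + H)/(H + x) (V(x, H) = (H + 11)/(x + H) = (11 + H)/(H + x))
V(Y, -248)/81659 = ((11 - 248)/(-248 + 134))/81659 = (-237/(-114))*(1/81659) = -1/114*(-237)*(1/81659) = (79/38)*(1/81659) = 79/3103042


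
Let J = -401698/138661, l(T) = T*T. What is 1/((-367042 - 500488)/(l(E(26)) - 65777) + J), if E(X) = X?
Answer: 9026969761/94141635832 ≈ 0.095887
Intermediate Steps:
l(T) = T²
J = -401698/138661 (J = -401698*1/138661 = -401698/138661 ≈ -2.8970)
1/((-367042 - 500488)/(l(E(26)) - 65777) + J) = 1/((-367042 - 500488)/(26² - 65777) - 401698/138661) = 1/(-867530/(676 - 65777) - 401698/138661) = 1/(-867530/(-65101) - 401698/138661) = 1/(-867530*(-1/65101) - 401698/138661) = 1/(867530/65101 - 401698/138661) = 1/(94141635832/9026969761) = 9026969761/94141635832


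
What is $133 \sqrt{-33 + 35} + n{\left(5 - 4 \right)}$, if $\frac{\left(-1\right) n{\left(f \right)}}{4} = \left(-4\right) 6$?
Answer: $96 + 133 \sqrt{2} \approx 284.09$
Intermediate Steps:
$n{\left(f \right)} = 96$ ($n{\left(f \right)} = - 4 \left(\left(-4\right) 6\right) = \left(-4\right) \left(-24\right) = 96$)
$133 \sqrt{-33 + 35} + n{\left(5 - 4 \right)} = 133 \sqrt{-33 + 35} + 96 = 133 \sqrt{2} + 96 = 96 + 133 \sqrt{2}$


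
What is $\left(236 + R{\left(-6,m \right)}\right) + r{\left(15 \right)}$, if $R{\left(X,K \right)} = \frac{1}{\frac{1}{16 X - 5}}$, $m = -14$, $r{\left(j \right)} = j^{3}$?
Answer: $3510$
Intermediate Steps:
$R{\left(X,K \right)} = -5 + 16 X$ ($R{\left(X,K \right)} = \frac{1}{\frac{1}{-5 + 16 X}} = -5 + 16 X$)
$\left(236 + R{\left(-6,m \right)}\right) + r{\left(15 \right)} = \left(236 + \left(-5 + 16 \left(-6\right)\right)\right) + 15^{3} = \left(236 - 101\right) + 3375 = 135 + 3375 = 3510$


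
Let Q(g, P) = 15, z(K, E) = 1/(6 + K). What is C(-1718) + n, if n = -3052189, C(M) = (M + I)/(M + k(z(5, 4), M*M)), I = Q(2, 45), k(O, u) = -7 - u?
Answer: -693374931566/227173 ≈ -3.0522e+6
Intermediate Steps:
I = 15
C(M) = (15 + M)/(-7 + M - M**2) (C(M) = (M + 15)/(M + (-7 - M*M)) = (15 + M)/(M + (-7 - M**2)) = (15 + M)/(-7 + M - M**2))
C(-1718) + n = (-15 - 1*(-1718))/(7 + (-1718)**2 - 1*(-1718)) - 3052189 = (-15 + 1718)/(7 + 2951524 + 1718) - 3052189 = 1703/2953249 - 3052189 = (1/2953249)*1703 - 3052189 = 131/227173 - 3052189 = -693374931566/227173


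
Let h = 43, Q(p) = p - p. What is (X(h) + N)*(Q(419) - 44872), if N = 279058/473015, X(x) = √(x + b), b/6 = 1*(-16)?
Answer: -12521890576/473015 - 44872*I*√53 ≈ -26473.0 - 3.2667e+5*I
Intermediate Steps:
b = -96 (b = 6*(1*(-16)) = 6*(-16) = -96)
Q(p) = 0
X(x) = √(-96 + x) (X(x) = √(x - 96) = √(-96 + x))
N = 279058/473015 (N = 279058*(1/473015) = 279058/473015 ≈ 0.58996)
(X(h) + N)*(Q(419) - 44872) = (√(-96 + 43) + 279058/473015)*(0 - 44872) = (√(-53) + 279058/473015)*(-44872) = (I*√53 + 279058/473015)*(-44872) = (279058/473015 + I*√53)*(-44872) = -12521890576/473015 - 44872*I*√53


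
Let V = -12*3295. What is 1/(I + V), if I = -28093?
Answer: -1/67633 ≈ -1.4786e-5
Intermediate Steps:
V = -39540
1/(I + V) = 1/(-28093 - 39540) = 1/(-67633) = -1/67633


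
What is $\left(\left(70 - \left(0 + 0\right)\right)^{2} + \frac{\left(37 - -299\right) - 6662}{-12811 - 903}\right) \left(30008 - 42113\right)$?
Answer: $- \frac{406757814615}{6857} \approx -5.932 \cdot 10^{7}$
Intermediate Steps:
$\left(\left(70 - \left(0 + 0\right)\right)^{2} + \frac{\left(37 - -299\right) - 6662}{-12811 - 903}\right) \left(30008 - 42113\right) = \left(\left(70 - 0\right)^{2} + \frac{\left(37 + 299\right) - 6662}{-13714}\right) \left(30008 - 42113\right) = \left(\left(70 + 0\right)^{2} + \left(336 - 6662\right) \left(- \frac{1}{13714}\right)\right) \left(-12105\right) = \left(70^{2} - - \frac{3163}{6857}\right) \left(-12105\right) = \left(4900 + \frac{3163}{6857}\right) \left(-12105\right) = \frac{33602463}{6857} \left(-12105\right) = - \frac{406757814615}{6857}$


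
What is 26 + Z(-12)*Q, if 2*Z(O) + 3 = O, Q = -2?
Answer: 41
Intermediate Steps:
Z(O) = -3/2 + O/2
26 + Z(-12)*Q = 26 + (-3/2 + (1/2)*(-12))*(-2) = 26 + (-3/2 - 6)*(-2) = 26 - 15/2*(-2) = 26 + 15 = 41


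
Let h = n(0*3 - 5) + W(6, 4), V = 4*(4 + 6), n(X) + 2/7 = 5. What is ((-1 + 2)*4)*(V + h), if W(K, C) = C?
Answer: 1364/7 ≈ 194.86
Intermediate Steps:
n(X) = 33/7 (n(X) = -2/7 + 5 = 33/7)
V = 40 (V = 4*10 = 40)
h = 61/7 (h = 33/7 + 4 = 61/7 ≈ 8.7143)
((-1 + 2)*4)*(V + h) = ((-1 + 2)*4)*(40 + 61/7) = (1*4)*(341/7) = 4*(341/7) = 1364/7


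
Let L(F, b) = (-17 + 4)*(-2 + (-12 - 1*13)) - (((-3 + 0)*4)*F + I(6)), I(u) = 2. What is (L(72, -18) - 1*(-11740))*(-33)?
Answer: -427449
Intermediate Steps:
L(F, b) = 349 + 12*F (L(F, b) = (-17 + 4)*(-2 + (-12 - 1*13)) - (((-3 + 0)*4)*F + 2) = -13*(-2 + (-12 - 13)) - ((-3*4)*F + 2) = -13*(-2 - 25) - (-12*F + 2) = -13*(-27) - (2 - 12*F) = 351 + (-2 + 12*F) = 349 + 12*F)
(L(72, -18) - 1*(-11740))*(-33) = ((349 + 12*72) - 1*(-11740))*(-33) = ((349 + 864) + 11740)*(-33) = (1213 + 11740)*(-33) = 12953*(-33) = -427449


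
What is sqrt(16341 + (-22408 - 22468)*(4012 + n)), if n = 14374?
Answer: I*sqrt(825073795) ≈ 28724.0*I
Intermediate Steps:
sqrt(16341 + (-22408 - 22468)*(4012 + n)) = sqrt(16341 + (-22408 - 22468)*(4012 + 14374)) = sqrt(16341 - 44876*18386) = sqrt(16341 - 825090136) = sqrt(-825073795) = I*sqrt(825073795)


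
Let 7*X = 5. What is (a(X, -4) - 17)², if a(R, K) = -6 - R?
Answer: 27556/49 ≈ 562.37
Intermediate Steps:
X = 5/7 (X = (⅐)*5 = 5/7 ≈ 0.71429)
(a(X, -4) - 17)² = ((-6 - 1*5/7) - 17)² = ((-6 - 5/7) - 17)² = (-47/7 - 17)² = (-166/7)² = 27556/49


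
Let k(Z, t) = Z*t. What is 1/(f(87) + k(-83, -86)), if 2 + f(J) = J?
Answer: 1/7223 ≈ 0.00013845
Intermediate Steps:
f(J) = -2 + J
1/(f(87) + k(-83, -86)) = 1/((-2 + 87) - 83*(-86)) = 1/(85 + 7138) = 1/7223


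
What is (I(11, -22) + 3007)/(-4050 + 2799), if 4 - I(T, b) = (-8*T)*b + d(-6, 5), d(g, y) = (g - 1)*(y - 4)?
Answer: -1082/1251 ≈ -0.86491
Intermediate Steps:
d(g, y) = (-1 + g)*(-4 + y)
I(T, b) = 11 + 8*T*b (I(T, b) = 4 - ((-8*T)*b + (4 - 1*5 - 4*(-6) - 6*5)) = 4 - (-8*T*b + (4 - 5 + 24 - 30)) = 4 - (-8*T*b - 7) = 4 - (-7 - 8*T*b) = 4 + (7 + 8*T*b) = 11 + 8*T*b)
(I(11, -22) + 3007)/(-4050 + 2799) = ((11 + 8*11*(-22)) + 3007)/(-4050 + 2799) = ((11 - 1936) + 3007)/(-1251) = (-1925 + 3007)*(-1/1251) = 1082*(-1/1251) = -1082/1251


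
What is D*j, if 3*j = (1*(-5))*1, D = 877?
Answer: -4385/3 ≈ -1461.7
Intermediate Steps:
j = -5/3 (j = ((1*(-5))*1)/3 = (-5*1)/3 = (⅓)*(-5) = -5/3 ≈ -1.6667)
D*j = 877*(-5/3) = -4385/3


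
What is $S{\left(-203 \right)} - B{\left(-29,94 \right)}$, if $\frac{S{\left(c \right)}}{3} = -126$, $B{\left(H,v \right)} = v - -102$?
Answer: $-574$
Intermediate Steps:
$B{\left(H,v \right)} = 102 + v$ ($B{\left(H,v \right)} = v + 102 = 102 + v$)
$S{\left(c \right)} = -378$ ($S{\left(c \right)} = 3 \left(-126\right) = -378$)
$S{\left(-203 \right)} - B{\left(-29,94 \right)} = -378 - \left(102 + 94\right) = -378 - 196 = -574$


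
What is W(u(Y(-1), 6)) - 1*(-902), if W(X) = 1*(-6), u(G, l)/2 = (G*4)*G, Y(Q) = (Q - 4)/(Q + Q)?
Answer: 896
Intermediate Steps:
Y(Q) = (-4 + Q)/(2*Q) (Y(Q) = (-4 + Q)/((2*Q)) = (-4 + Q)*(1/(2*Q)) = (-4 + Q)/(2*Q))
u(G, l) = 8*G² (u(G, l) = 2*((G*4)*G) = 2*((4*G)*G) = 2*(4*G²) = 8*G²)
W(X) = -6
W(u(Y(-1), 6)) - 1*(-902) = -6 - 1*(-902) = -6 + 902 = 896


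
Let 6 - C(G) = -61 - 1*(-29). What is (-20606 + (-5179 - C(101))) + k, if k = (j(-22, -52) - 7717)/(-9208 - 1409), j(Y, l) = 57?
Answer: -274155131/10617 ≈ -25822.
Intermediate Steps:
C(G) = 38 (C(G) = 6 - (-61 - 1*(-29)) = 6 - (-61 + 29) = 6 - 1*(-32) = 6 + 32 = 38)
k = 7660/10617 (k = (57 - 7717)/(-9208 - 1409) = -7660/(-10617) = -7660*(-1/10617) = 7660/10617 ≈ 0.72148)
(-20606 + (-5179 - C(101))) + k = (-20606 + (-5179 - 1*38)) + 7660/10617 = (-20606 + (-5179 - 38)) + 7660/10617 = (-20606 - 5217) + 7660/10617 = -25823 + 7660/10617 = -274155131/10617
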